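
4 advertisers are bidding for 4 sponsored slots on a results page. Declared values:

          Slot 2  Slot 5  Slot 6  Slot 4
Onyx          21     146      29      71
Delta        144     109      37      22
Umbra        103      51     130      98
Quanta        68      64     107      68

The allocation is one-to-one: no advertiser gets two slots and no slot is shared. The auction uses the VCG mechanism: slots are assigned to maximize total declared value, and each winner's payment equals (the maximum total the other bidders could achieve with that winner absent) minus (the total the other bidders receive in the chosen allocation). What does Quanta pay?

Quanta pays $32.

Efficient allocation: Onyx→Slot 5 ($146), Delta→Slot 2 ($144), Umbra→Slot 4 ($98), Quanta→Slot 6 ($107); total welfare W = $495.
Quanta receives Slot 6 at value $107, so the others get W − 107 = $388.
Without Quanta: best allocation of the remaining 3 bidders over all 4 slots is Onyx→Slot 5 ($146), Delta→Slot 2 ($144), Umbra→Slot 6 ($130), total $420.
VCG payment = (others' best without Quanta) − (others' welfare with Quanta) = 420 − 388 = $32.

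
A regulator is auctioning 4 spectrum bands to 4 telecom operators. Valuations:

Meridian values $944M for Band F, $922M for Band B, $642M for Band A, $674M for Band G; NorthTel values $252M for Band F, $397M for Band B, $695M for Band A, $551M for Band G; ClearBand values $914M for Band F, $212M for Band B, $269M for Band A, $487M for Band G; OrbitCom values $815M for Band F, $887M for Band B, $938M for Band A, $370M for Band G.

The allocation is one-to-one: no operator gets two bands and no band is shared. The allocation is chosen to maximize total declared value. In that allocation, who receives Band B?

Optimal: Meridian→Band B ($922M), NorthTel→Band G ($551M), ClearBand→Band F ($914M), OrbitCom→Band A ($938M) — total 922+551+914+938 = $3325M.
Max-entry greedy (repeatedly take the single best remaining cell) gives $2645M, worse by 680.
Swapping ClearBand↔Meridian (ClearBand→Band B $212M, Meridian→Band F $944M) loses 680.
Every other assignment is strictly worse.
Meridian's own top band is Band F ($944M), but forcing Meridian→Band F and reassigning the rest optimally gives only $3013M — worse by 312.

Meridian receives Band B.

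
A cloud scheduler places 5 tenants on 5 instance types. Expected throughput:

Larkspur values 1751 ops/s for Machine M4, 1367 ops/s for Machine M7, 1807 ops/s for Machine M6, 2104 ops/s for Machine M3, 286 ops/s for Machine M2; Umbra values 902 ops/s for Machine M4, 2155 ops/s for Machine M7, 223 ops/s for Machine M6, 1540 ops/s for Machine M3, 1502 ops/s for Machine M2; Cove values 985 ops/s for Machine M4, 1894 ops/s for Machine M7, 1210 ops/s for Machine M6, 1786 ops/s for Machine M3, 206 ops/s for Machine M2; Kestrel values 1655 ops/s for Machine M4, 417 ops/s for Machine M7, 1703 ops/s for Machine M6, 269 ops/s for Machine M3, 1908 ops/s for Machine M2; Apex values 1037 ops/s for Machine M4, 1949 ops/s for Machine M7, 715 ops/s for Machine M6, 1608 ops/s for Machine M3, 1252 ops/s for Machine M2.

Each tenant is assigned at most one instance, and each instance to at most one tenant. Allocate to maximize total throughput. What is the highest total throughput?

Max total: 8699 ops/s

This is the linear assignment problem.
Optimal: Larkspur→Machine M6 (1807 ops/s), Umbra→Machine M2 (1502 ops/s), Cove→Machine M3 (1786 ops/s), Kestrel→Machine M4 (1655 ops/s), Apex→Machine M7 (1949 ops/s) — total 1807+1502+1786+1655+1949 = 8699 ops/s.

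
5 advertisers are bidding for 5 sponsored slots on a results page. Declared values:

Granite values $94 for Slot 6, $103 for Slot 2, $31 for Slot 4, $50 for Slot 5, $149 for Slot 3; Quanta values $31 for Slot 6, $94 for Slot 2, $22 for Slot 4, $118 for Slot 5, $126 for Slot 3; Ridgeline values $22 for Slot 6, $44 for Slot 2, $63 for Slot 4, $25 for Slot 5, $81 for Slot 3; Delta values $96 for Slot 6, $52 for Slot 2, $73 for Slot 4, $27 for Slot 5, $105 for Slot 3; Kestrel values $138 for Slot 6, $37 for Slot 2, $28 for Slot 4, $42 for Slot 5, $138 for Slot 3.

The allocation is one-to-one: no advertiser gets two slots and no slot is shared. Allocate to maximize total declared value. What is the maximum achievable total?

Max total: $527

Optimal: Granite→Slot 2 ($103), Quanta→Slot 5 ($118), Ridgeline→Slot 4 ($63), Delta→Slot 3 ($105), Kestrel→Slot 6 ($138) — total 103+118+63+105+138 = $527.
Next-best assignment: Granite→Slot 3, Quanta→Slot 5, Ridgeline→Slot 2, Delta→Slot 4, Kestrel→Slot 6 = $522.
No other one-to-one assignment exceeds $527.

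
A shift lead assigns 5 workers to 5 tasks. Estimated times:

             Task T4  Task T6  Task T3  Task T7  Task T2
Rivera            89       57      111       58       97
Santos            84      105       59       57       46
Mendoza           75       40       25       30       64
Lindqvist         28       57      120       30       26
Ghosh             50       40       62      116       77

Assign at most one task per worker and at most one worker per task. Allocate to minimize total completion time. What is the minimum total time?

Min total: 197 min

This is the linear assignment problem.
Optimal: Rivera→Task T7 (58 min), Santos→Task T2 (46 min), Mendoza→Task T3 (25 min), Lindqvist→Task T4 (28 min), Ghosh→Task T6 (40 min) — total 58+46+25+28+40 = 197 min.
Min-entry greedy (repeatedly take the single cheapest remaining cell) gives 237 min, worse by 40.
Swapping Mendoza↔Rivera (Mendoza→Task T7 30 min, Rivera→Task T3 111 min) adds 58.
Every other assignment is strictly worse.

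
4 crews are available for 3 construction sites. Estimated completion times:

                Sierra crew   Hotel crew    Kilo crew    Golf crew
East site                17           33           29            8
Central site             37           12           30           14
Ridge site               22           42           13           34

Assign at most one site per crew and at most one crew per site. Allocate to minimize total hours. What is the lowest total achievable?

Minimum total: 33 hours

Optimal: Golf crew→East site (8 hours), Hotel crew→Central site (12 hours), Kilo crew→Ridge site (13 hours) — total 8+12+13 = 33 hours.
Row-greedy (each crew in turn takes its cheapest remaining site) gives 42 hours, worse by 9.
Swapping Kilo crew↔Golf crew (Kilo crew→East site 29 hours, Golf crew→Ridge site 34 hours) adds 42.
No other one-to-one assignment undercuts 33 hours.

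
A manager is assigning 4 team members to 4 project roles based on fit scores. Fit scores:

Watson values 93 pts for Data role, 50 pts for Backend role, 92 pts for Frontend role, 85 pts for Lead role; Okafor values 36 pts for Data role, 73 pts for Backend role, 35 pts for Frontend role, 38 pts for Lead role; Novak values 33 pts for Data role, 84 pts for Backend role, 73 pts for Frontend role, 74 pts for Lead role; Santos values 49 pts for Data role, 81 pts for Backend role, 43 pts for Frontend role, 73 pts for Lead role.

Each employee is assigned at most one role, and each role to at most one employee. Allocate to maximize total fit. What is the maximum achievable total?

Max total: 312 pts

This is a one-to-one assignment (maximum-weight bipartite matching).
Optimal: Watson→Data role (93 pts), Okafor→Backend role (73 pts), Novak→Frontend role (73 pts), Santos→Lead role (73 pts) — total 93+73+73+73 = 312 pts.
Max-entry greedy (repeatedly take the single best remaining cell) gives 285 pts, worse by 27.
No other one-to-one assignment exceeds 312 pts.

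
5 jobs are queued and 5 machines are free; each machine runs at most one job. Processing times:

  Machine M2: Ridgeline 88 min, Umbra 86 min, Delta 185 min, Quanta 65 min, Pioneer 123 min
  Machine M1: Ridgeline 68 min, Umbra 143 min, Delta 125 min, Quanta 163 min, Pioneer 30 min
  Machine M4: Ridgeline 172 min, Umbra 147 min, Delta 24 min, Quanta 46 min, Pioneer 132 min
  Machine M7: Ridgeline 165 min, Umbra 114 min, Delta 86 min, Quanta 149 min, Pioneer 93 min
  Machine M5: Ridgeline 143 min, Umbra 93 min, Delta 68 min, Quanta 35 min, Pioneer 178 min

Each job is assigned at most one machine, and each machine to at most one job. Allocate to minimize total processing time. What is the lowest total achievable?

Optimal: Ridgeline→Machine M2 (88 min), Umbra→Machine M7 (114 min), Delta→Machine M4 (24 min), Quanta→Machine M5 (35 min), Pioneer→Machine M1 (30 min) — total 88+114+24+35+30 = 291 min.
Column-greedy (each machine in turn goes to its cheapest remaining job) gives 376 min, worse by 85.

Min total: 291 min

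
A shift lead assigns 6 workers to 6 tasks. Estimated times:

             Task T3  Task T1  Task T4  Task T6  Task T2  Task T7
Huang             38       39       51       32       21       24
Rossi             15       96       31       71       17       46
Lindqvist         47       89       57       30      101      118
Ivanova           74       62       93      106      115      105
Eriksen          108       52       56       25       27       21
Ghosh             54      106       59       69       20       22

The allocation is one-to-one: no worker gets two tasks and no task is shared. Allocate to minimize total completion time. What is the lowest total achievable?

Minimum total: 199 min

Optimal: Huang→Task T4 (51 min), Rossi→Task T3 (15 min), Lindqvist→Task T6 (30 min), Ivanova→Task T1 (62 min), Eriksen→Task T7 (21 min), Ghosh→Task T2 (20 min) — total 51+15+30+62+21+20 = 199 min.
Row-greedy (each worker in turn takes its cheapest remaining task) gives 208 min, worse by 9.
Swapping Huang↔Rossi (Huang→Task T3 38 min, Rossi→Task T4 31 min) adds 3.
Every other assignment is strictly worse.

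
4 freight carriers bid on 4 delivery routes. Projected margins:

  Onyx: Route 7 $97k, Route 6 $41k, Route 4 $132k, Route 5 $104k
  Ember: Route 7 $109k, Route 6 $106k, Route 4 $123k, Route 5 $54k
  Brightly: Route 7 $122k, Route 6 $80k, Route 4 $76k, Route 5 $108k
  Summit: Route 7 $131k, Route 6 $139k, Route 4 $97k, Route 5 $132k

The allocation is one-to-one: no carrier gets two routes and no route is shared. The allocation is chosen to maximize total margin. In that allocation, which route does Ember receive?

This is a one-to-one assignment (maximum-weight bipartite matching).
Optimal: Onyx→Route 4 ($132k), Ember→Route 6 ($106k), Brightly→Route 7 ($122k), Summit→Route 5 ($132k) — total 132+106+122+132 = $492k.
Max-entry greedy (repeatedly take the single best remaining cell) gives $447k, worse by 45.
Ember's own top route is Route 4 ($123k), but forcing Ember→Route 4 and reassigning the rest optimally gives only $488k — worse by 4.

Ember receives Route 6.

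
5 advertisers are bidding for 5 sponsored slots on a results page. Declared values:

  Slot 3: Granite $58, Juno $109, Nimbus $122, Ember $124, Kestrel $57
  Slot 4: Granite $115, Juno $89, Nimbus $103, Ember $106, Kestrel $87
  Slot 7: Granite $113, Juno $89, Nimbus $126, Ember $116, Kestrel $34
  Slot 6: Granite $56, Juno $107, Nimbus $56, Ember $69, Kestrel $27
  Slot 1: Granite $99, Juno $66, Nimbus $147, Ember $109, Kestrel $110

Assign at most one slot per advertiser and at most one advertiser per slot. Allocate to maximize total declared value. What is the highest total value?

Max total: $582

Optimal: Granite→Slot 4 ($115), Juno→Slot 6 ($107), Nimbus→Slot 7 ($126), Ember→Slot 3 ($124), Kestrel→Slot 1 ($110) — total 115+107+126+124+110 = $582.
Row-greedy (each advertiser in turn takes its best remaining slot) gives $514, worse by 68.
Swapping Juno↔Kestrel (Juno→Slot 1 $66, Kestrel→Slot 6 $27) loses 124.
Checked against all permutations: $582 is optimal.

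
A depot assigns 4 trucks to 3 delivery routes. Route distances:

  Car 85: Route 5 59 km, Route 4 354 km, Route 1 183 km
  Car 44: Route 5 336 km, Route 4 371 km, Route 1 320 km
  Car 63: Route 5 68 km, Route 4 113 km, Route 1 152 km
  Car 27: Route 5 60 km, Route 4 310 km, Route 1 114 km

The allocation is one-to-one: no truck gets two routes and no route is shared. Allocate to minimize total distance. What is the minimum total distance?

Minimum total: 286 km

Optimal: Car 85→Route 5 (59 km), Car 63→Route 4 (113 km), Car 27→Route 1 (114 km) — total 59+113+114 = 286 km.
Row-greedy (each truck in turn takes its cheapest remaining route) gives 492 km, worse by 206.
Next-best assignment: Car 27→Route 5, Car 63→Route 4, Car 85→Route 1 = 356 km.
Swapping Car 85↔Car 27 (Car 85→Route 1 183 km, Car 27→Route 5 60 km) adds 70.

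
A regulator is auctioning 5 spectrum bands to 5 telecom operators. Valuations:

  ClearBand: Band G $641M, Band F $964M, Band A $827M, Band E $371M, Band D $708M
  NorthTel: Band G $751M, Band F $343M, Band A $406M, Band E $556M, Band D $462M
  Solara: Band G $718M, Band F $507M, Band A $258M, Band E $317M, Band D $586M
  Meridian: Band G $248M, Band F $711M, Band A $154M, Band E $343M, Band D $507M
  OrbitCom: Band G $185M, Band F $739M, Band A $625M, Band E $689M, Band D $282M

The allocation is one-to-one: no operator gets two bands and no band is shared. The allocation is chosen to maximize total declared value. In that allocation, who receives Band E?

OrbitCom receives Band E.

Optimal: ClearBand→Band A ($827M), NorthTel→Band G ($751M), Solara→Band D ($586M), Meridian→Band F ($711M), OrbitCom→Band E ($689M) — total 827+751+586+711+689 = $3564M.
Column-greedy (each band in turn goes to its best remaining operator) gives $3269M, worse by 295.
Swapping Solara↔OrbitCom (Solara→Band E $317M, OrbitCom→Band D $282M) loses 676.
Checked against all permutations: $3564M is optimal.
OrbitCom's own top band is Band F ($739M), but forcing OrbitCom→Band F and reassigning the rest optimally gives only $3347M — worse by 217.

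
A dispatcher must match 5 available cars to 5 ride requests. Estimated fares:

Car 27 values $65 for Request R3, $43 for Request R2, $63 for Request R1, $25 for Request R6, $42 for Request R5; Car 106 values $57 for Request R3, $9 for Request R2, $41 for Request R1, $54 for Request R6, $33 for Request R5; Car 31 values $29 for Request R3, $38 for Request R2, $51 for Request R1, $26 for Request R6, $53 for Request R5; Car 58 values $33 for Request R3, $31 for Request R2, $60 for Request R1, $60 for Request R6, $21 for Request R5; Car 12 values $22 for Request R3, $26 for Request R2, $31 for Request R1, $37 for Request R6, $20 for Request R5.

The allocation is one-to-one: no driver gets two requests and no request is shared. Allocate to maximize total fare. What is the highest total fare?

Optimal: Car 27→Request R1 ($63), Car 106→Request R3 ($57), Car 31→Request R5 ($53), Car 58→Request R6 ($60), Car 12→Request R2 ($26) — total 63+57+53+60+26 = $259.
Column-greedy (each request in turn goes to its best remaining driver) gives $237, worse by 22.
Swapping Car 31↔Car 27 (Car 31→Request R1 $51, Car 27→Request R5 $42) loses 23.

Maximum total: $259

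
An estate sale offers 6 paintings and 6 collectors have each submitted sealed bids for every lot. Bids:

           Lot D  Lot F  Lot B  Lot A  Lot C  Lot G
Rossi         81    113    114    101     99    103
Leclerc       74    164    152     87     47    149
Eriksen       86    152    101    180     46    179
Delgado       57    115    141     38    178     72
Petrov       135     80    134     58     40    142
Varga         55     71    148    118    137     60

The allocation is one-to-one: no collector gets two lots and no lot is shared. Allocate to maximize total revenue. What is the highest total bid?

Optimal: Rossi→Lot G ($103), Leclerc→Lot F ($164), Eriksen→Lot A ($180), Delgado→Lot C ($178), Petrov→Lot D ($135), Varga→Lot B ($148) — total 103+164+180+178+135+148 = $908.
Row-greedy (each collector in turn takes its best remaining lot) gives $833, worse by 75.
Next-best assignment: Rossi→Lot A, Leclerc→Lot F, Eriksen→Lot G, Delgado→Lot C, Petrov→Lot D, Varga→Lot B = $905.
No other one-to-one assignment exceeds $908.

Maximum total: $908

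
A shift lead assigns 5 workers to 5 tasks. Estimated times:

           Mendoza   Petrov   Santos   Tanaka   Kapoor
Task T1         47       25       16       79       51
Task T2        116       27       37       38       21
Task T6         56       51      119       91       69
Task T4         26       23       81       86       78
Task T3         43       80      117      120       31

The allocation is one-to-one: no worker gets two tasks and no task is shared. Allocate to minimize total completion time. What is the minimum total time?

This is a one-to-one assignment (minimum-cost bipartite matching).
Optimal: Mendoza→Task T4 (26 min), Petrov→Task T6 (51 min), Santos→Task T1 (16 min), Tanaka→Task T2 (38 min), Kapoor→Task T3 (31 min) — total 26+51+16+38+31 = 162 min.
Column-greedy (each task in turn goes to its cheapest remaining worker) gives 234 min, worse by 72.

Min total: 162 min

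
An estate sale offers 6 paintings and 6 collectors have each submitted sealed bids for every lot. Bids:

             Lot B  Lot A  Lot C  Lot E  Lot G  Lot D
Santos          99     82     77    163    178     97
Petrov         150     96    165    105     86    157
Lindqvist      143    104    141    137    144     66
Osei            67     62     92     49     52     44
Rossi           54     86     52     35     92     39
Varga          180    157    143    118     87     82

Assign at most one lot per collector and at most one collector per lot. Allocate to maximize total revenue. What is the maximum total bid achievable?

Maximum total: $830

Treat this as an assignment problem: match each collector to one lot.
Optimal: Santos→Lot G ($178), Petrov→Lot D ($157), Lindqvist→Lot E ($137), Osei→Lot C ($92), Rossi→Lot A ($86), Varga→Lot B ($180) — total 178+157+137+92+86+180 = $830.
Row-greedy (each collector in turn takes its best remaining lot) gives $705, worse by 125.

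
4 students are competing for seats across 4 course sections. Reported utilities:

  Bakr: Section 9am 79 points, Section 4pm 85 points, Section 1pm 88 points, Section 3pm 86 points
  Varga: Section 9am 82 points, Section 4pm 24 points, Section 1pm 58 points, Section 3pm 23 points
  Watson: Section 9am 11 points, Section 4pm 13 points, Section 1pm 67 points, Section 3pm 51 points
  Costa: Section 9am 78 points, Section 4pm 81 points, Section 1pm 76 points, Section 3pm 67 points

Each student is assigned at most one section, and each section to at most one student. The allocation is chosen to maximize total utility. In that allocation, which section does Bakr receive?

Optimal: Bakr→Section 3pm (86 points), Varga→Section 9am (82 points), Watson→Section 1pm (67 points), Costa→Section 4pm (81 points) — total 86+82+67+81 = 316 points.
Next-best assignment: Bakr→Section 1pm, Varga→Section 9am, Watson→Section 3pm, Costa→Section 4pm = 302 points.
Bakr's own top section is Section 1pm (88 points), but forcing Bakr→Section 1pm and reassigning the rest optimally gives only 302 points — worse by 14.

Bakr receives Section 3pm.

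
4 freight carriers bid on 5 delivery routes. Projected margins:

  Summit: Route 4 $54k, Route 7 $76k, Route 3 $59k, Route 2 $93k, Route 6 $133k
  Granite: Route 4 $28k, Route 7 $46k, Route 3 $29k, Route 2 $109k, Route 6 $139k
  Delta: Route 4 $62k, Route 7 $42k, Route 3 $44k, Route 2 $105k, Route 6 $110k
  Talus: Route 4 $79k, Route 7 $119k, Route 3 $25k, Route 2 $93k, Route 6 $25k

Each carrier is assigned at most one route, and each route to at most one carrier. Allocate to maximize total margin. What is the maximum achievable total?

This is the linear assignment problem.
Optimal: Summit→Route 6 ($133k), Granite→Route 2 ($109k), Delta→Route 4 ($62k), Talus→Route 7 ($119k) — total 133+109+62+119 = $423k.

Max total: $423k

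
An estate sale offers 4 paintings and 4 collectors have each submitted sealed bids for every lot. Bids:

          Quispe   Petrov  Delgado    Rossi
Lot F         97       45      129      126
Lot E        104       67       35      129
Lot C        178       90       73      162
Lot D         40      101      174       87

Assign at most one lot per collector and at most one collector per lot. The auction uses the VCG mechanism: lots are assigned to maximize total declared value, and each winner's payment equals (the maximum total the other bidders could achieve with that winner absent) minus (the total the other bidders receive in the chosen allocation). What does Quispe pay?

Quispe pays $36.

Efficient allocation: Quispe→Lot C ($178), Petrov→Lot E ($67), Delgado→Lot D ($174), Rossi→Lot F ($126); total welfare W = $545.
Quispe receives Lot C at value $178, so the others get W − 178 = $367.
Without Quispe: best allocation of the remaining 3 bidders over all 4 lots is Petrov→Lot E ($67), Delgado→Lot D ($174), Rossi→Lot C ($162), total $403.
VCG payment = (others' best without Quispe) − (others' welfare with Quispe) = 403 − 367 = $36.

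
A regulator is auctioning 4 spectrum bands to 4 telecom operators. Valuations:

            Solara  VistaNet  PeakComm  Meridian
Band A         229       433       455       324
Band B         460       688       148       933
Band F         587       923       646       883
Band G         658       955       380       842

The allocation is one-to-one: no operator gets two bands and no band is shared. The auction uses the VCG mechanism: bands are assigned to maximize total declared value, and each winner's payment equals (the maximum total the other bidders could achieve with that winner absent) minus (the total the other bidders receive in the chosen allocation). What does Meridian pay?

Meridian pays $25M.

Efficient allocation: Solara→Band G ($658M), VistaNet→Band F ($923M), PeakComm→Band A ($455M), Meridian→Band B ($933M); total welfare W = $2969M.
Meridian receives Band B at value $933M, so the others get W − 933 = $2036M.
Without Meridian: best allocation of the remaining 3 bidders over all 4 bands is Solara→Band B ($460M), VistaNet→Band G ($955M), PeakComm→Band F ($646M), total $2061M.
VCG payment = (others' best without Meridian) − (others' welfare with Meridian) = 2061 − 2036 = $25M.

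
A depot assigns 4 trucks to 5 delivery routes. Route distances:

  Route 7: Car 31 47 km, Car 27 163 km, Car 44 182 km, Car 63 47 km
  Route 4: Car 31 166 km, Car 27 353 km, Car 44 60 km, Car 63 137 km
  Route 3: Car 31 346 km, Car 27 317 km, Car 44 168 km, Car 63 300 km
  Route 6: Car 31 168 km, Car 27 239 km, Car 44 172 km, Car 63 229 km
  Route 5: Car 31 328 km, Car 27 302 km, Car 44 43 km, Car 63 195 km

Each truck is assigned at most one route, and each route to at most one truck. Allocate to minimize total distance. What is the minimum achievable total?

Optimal: Car 31→Route 7 (47 km), Car 27→Route 6 (239 km), Car 44→Route 5 (43 km), Car 63→Route 4 (137 km) — total 47+239+43+137 = 466 km.
Column-greedy (each route in turn goes to its cheapest remaining truck) gives 646 km, worse by 180.
Swapping Car 63↔Car 27 (Car 63→Route 6 229 km, Car 27→Route 4 353 km) adds 206.

Minimum total: 466 km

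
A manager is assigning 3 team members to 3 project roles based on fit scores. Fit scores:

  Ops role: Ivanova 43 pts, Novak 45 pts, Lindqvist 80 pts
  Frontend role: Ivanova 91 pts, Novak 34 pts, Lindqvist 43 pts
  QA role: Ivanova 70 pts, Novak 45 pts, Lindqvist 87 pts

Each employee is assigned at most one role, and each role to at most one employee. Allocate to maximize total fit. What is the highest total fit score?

Optimal: Ivanova→Frontend role (91 pts), Novak→Ops role (45 pts), Lindqvist→QA role (87 pts) — total 91+45+87 = 223 pts.
Column-greedy (each role in turn goes to its best remaining employee) gives 216 pts, worse by 7.
Swapping Novak↔Ivanova (Novak→Frontend role 34 pts, Ivanova→Ops role 43 pts) loses 59.

Max total: 223 pts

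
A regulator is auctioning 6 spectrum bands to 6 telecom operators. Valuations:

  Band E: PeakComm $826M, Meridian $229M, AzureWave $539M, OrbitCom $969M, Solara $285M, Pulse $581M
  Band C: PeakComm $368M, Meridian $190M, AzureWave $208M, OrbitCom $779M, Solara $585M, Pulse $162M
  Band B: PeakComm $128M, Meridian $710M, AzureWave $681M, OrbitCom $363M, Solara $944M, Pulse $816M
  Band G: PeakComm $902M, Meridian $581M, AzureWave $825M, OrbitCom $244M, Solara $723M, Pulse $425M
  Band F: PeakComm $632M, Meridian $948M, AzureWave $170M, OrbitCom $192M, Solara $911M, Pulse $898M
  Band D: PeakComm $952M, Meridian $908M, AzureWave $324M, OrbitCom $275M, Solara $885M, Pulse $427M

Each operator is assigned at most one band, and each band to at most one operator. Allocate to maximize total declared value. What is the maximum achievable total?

Optimal: PeakComm→Band E ($826M), Meridian→Band D ($908M), AzureWave→Band G ($825M), OrbitCom→Band C ($779M), Solara→Band B ($944M), Pulse→Band F ($898M) — total 826+908+825+779+944+898 = $5180M.
Max-entry greedy (repeatedly take the single best remaining cell) gives $4800M, worse by 380.
No other one-to-one assignment exceeds $5180M.

Maximum total: $5180M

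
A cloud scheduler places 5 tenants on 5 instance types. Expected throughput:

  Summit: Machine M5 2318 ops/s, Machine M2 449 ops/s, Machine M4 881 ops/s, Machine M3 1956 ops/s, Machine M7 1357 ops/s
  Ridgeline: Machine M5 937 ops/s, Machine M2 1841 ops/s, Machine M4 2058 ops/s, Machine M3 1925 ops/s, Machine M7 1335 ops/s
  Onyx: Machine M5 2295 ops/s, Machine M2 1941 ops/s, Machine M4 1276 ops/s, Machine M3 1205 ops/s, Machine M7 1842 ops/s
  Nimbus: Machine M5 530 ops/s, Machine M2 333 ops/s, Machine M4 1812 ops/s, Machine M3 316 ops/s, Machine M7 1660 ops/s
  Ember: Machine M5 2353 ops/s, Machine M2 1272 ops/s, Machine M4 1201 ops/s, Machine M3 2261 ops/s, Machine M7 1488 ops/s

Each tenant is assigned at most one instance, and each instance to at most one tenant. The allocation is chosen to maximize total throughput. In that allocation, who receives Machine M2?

Onyx receives Machine M2.

Optimal: Summit→Machine M5 (2318 ops/s), Ridgeline→Machine M4 (2058 ops/s), Onyx→Machine M2 (1941 ops/s), Nimbus→Machine M7 (1660 ops/s), Ember→Machine M3 (2261 ops/s) — total 2318+2058+1941+1660+2261 = 10238 ops/s.
Column-greedy (each instance in turn goes to its best remaining tenant) gives 9968 ops/s, worse by 270.
Next-best assignment: Summit→Machine M5, Ridgeline→Machine M2, Onyx→Machine M7, Nimbus→Machine M4, Ember→Machine M3 = 10074 ops/s.
Every other assignment is strictly worse.
Onyx's own top instance is Machine M5 (2295 ops/s), but forcing Onyx→Machine M5 and reassigning the rest optimally gives only 9566 ops/s — worse by 672.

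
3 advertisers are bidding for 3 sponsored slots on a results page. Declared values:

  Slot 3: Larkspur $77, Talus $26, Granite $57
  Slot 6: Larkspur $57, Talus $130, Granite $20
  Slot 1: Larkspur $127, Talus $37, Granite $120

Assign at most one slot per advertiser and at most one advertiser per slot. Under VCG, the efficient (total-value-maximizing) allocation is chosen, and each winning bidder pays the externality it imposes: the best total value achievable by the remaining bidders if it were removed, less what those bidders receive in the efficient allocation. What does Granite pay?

Granite pays $50.

Efficient allocation: Larkspur→Slot 3 ($77), Talus→Slot 6 ($130), Granite→Slot 1 ($120); total welfare W = $327.
Granite receives Slot 1 at value $120, so the others get W − 120 = $207.
Without Granite: best allocation of the remaining 2 bidders over all 3 slots is Larkspur→Slot 1 ($127), Talus→Slot 6 ($130), total $257.
VCG payment = (others' best without Granite) − (others' welfare with Granite) = 257 − 207 = $50.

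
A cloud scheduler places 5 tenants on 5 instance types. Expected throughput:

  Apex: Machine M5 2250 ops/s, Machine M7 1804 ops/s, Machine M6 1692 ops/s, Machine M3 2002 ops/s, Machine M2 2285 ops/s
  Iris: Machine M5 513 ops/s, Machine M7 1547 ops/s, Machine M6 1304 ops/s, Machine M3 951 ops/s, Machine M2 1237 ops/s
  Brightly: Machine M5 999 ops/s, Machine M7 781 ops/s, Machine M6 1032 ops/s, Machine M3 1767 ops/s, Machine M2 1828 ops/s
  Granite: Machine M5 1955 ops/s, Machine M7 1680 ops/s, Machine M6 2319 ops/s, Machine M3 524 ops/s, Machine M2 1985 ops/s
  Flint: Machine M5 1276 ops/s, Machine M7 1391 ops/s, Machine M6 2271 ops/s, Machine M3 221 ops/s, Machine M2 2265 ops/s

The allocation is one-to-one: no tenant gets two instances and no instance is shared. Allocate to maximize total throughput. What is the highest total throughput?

Maximum total: 10148 ops/s

Optimal: Apex→Machine M5 (2250 ops/s), Iris→Machine M7 (1547 ops/s), Brightly→Machine M3 (1767 ops/s), Granite→Machine M6 (2319 ops/s), Flint→Machine M2 (2265 ops/s) — total 2250+1547+1767+2319+2265 = 10148 ops/s.
Row-greedy (each tenant in turn takes its best remaining instance) gives 9194 ops/s, worse by 954.
Next-best assignment: Apex→Machine M2, Iris→Machine M7, Brightly→Machine M3, Granite→Machine M5, Flint→Machine M6 = 9825 ops/s.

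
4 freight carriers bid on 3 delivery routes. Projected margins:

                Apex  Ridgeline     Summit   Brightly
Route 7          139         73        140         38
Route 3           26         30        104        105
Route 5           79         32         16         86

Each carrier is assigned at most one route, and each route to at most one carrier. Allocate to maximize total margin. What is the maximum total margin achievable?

Max total: $329k

Optimal: Apex→Route 7 ($139k), Summit→Route 3 ($104k), Brightly→Route 5 ($86k) — total 139+104+86 = $329k.
Column-greedy (each route in turn goes to its best remaining carrier) gives $324k, worse by 5.
Next-best assignment: Summit→Route 7, Brightly→Route 3, Apex→Route 5 = $324k.
Every other assignment is strictly worse.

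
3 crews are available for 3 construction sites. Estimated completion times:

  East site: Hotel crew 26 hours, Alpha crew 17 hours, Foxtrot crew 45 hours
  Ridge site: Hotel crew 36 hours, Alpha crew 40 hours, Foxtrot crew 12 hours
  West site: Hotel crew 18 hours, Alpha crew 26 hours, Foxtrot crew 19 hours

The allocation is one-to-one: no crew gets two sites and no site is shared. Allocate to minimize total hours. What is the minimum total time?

This is the linear assignment problem.
Optimal: Hotel crew→West site (18 hours), Alpha crew→East site (17 hours), Foxtrot crew→Ridge site (12 hours) — total 18+17+12 = 47 hours.
Swapping Alpha crew↔Foxtrot crew (Alpha crew→Ridge site 40 hours, Foxtrot crew→East site 45 hours) adds 56.

Min total: 47 hours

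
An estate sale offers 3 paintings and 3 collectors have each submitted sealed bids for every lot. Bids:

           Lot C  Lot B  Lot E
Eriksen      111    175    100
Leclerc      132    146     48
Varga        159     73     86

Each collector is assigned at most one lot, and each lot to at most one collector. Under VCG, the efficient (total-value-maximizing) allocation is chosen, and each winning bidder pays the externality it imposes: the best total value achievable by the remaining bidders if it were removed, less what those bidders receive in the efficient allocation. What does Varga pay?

Varga pays $61.

Efficient allocation: Eriksen→Lot E ($100), Leclerc→Lot B ($146), Varga→Lot C ($159); total welfare W = $405.
Varga receives Lot C at value $159, so the others get W − 159 = $246.
Without Varga: best allocation of the remaining 2 bidders over all 3 lots is Eriksen→Lot B ($175), Leclerc→Lot C ($132), total $307.
VCG payment = (others' best without Varga) − (others' welfare with Varga) = 307 − 246 = $61.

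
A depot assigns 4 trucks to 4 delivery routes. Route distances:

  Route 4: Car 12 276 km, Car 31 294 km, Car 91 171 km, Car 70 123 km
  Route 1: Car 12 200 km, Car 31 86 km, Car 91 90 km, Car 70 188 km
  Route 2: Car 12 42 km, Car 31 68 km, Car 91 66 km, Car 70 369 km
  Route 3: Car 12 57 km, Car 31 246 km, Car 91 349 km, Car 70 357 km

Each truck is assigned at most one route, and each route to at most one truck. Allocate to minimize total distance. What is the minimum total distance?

Minimum total: 332 km

Optimal: Car 12→Route 3 (57 km), Car 31→Route 1 (86 km), Car 91→Route 2 (66 km), Car 70→Route 4 (123 km) — total 57+86+66+123 = 332 km.
Row-greedy (each truck in turn takes its cheapest remaining route) gives 656 km, worse by 324.
Every other assignment is strictly worse.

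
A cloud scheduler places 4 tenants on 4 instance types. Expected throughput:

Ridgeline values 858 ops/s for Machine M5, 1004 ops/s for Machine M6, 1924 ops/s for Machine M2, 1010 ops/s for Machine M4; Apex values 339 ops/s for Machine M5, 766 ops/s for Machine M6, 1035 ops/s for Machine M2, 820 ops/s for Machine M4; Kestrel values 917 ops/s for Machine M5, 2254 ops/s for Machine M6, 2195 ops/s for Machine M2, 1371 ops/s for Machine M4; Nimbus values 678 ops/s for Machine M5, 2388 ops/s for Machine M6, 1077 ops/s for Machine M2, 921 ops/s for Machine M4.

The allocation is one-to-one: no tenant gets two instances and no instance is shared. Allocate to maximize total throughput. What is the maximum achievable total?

Optimal: Ridgeline→Machine M5 (858 ops/s), Apex→Machine M4 (820 ops/s), Kestrel→Machine M2 (2195 ops/s), Nimbus→Machine M6 (2388 ops/s) — total 858+820+2195+2388 = 6261 ops/s.
Column-greedy (each instance in turn goes to its best remaining tenant) gives 6049 ops/s, worse by 212.
Next-best assignment: Ridgeline→Machine M2, Apex→Machine M4, Kestrel→Machine M5, Nimbus→Machine M6 = 6049 ops/s.
Swapping Apex↔Kestrel (Apex→Machine M2 1035 ops/s, Kestrel→Machine M4 1371 ops/s) loses 609.
Every other assignment is strictly worse.

Max total: 6261 ops/s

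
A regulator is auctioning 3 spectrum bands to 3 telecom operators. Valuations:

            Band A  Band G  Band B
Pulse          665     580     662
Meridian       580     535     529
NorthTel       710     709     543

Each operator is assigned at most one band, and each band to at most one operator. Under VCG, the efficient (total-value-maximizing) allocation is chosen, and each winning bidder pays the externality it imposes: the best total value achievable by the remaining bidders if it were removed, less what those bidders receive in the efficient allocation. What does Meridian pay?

Efficient allocation: Pulse→Band B ($662M), Meridian→Band A ($580M), NorthTel→Band G ($709M); total welfare W = $1951M.
Meridian receives Band A at value $580M, so the others get W − 580 = $1371M.
Without Meridian: best allocation of the remaining 2 bidders over all 3 bands is Pulse→Band A ($665M), NorthTel→Band G ($709M), total $1374M.
VCG payment = (others' best without Meridian) − (others' welfare with Meridian) = 1374 − 1371 = $3M.

Meridian pays $3M.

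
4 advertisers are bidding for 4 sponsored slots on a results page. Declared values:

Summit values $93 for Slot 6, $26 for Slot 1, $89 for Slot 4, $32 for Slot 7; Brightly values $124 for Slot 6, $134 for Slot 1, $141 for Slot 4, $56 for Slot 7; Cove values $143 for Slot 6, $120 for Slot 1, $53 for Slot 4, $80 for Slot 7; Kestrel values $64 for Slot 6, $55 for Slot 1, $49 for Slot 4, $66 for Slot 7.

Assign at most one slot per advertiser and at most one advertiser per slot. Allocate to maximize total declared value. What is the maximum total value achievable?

Optimal: Summit→Slot 4 ($89), Brightly→Slot 1 ($134), Cove→Slot 6 ($143), Kestrel→Slot 7 ($66) — total 89+134+143+66 = $432.
Row-greedy (each advertiser in turn takes its best remaining slot) gives $420, worse by 12.

Max total: $432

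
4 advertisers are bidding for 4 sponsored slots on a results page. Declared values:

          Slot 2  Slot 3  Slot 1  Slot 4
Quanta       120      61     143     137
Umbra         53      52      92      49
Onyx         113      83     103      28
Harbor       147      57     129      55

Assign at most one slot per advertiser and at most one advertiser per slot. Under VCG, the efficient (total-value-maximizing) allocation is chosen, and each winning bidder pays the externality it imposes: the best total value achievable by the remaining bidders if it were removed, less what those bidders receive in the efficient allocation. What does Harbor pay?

Harbor pays $30.

Efficient allocation: Quanta→Slot 4 ($137), Umbra→Slot 1 ($92), Onyx→Slot 3 ($83), Harbor→Slot 2 ($147); total welfare W = $459.
Harbor receives Slot 2 at value $147, so the others get W − 147 = $312.
Without Harbor: best allocation of the remaining 3 bidders over all 4 slots is Quanta→Slot 4 ($137), Umbra→Slot 1 ($92), Onyx→Slot 2 ($113), total $342.
VCG payment = (others' best without Harbor) − (others' welfare with Harbor) = 342 − 312 = $30.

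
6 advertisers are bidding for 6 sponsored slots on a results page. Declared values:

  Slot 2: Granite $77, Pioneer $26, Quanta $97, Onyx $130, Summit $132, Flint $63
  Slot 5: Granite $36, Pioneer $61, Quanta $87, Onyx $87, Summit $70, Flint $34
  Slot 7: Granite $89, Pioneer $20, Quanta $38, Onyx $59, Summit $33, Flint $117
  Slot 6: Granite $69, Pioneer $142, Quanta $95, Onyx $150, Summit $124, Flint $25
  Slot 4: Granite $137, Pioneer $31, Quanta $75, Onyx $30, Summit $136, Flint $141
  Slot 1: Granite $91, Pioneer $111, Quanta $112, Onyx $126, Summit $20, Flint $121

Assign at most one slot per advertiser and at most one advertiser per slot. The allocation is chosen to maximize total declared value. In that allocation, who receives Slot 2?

Summit receives Slot 2.

Optimal: Granite→Slot 4 ($137), Pioneer→Slot 6 ($142), Quanta→Slot 5 ($87), Onyx→Slot 1 ($126), Summit→Slot 2 ($132), Flint→Slot 7 ($117) — total 137+142+87+126+132+117 = $741.
Summit's own top slot is Slot 4 ($136), but forcing Summit→Slot 4 and reassigning the rest optimally gives only $705 — worse by 36.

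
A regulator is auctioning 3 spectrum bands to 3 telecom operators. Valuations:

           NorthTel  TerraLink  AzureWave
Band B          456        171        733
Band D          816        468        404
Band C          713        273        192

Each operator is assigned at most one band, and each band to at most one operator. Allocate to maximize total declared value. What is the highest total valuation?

Maximum total: $1914M

Optimal: NorthTel→Band C ($713M), TerraLink→Band D ($468M), AzureWave→Band B ($733M) — total 713+468+733 = $1914M.
Column-greedy (each band in turn goes to its best remaining operator) gives $1822M, worse by 92.
Swapping AzureWave↔NorthTel (AzureWave→Band C $192M, NorthTel→Band B $456M) loses 798.
No other one-to-one assignment exceeds $1914M.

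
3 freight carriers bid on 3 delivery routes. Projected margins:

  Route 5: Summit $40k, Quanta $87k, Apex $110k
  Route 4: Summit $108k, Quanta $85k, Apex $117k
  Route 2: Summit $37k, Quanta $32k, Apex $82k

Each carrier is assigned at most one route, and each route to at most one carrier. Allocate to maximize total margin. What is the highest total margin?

This is the linear assignment problem.
Optimal: Summit→Route 4 ($108k), Quanta→Route 5 ($87k), Apex→Route 2 ($82k) — total 108+87+82 = $277k.
Column-greedy (each route in turn goes to its best remaining carrier) gives $250k, worse by 27.
Next-best assignment: Summit→Route 4, Quanta→Route 2, Apex→Route 5 = $250k.

Max total: $277k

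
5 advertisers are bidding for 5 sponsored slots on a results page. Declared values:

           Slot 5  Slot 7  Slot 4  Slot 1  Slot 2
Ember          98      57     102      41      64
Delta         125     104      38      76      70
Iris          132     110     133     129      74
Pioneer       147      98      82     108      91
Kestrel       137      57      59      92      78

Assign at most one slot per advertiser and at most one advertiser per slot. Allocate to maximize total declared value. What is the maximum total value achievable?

Max total: $563

Optimal: Ember→Slot 4 ($102), Delta→Slot 7 ($104), Iris→Slot 1 ($129), Pioneer→Slot 2 ($91), Kestrel→Slot 5 ($137) — total 102+104+129+91+137 = $563.
Row-greedy (each advertiser in turn takes its best remaining slot) gives $532, worse by 31.
Next-best assignment: Ember→Slot 4, Delta→Slot 7, Iris→Slot 1, Pioneer→Slot 5, Kestrel→Slot 2 = $560.
Swapping Kestrel↔Delta (Kestrel→Slot 7 $57, Delta→Slot 5 $125) loses 59.
Checked against all permutations: $563 is optimal.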